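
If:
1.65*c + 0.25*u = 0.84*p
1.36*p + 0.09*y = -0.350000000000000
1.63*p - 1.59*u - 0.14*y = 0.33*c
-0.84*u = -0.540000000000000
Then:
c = -0.03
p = 0.12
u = 0.64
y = -5.77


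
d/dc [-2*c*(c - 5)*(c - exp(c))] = 2*c*(c - 5)*(exp(c) - 1) - 2*c*(c - exp(c)) - 2*(c - 5)*(c - exp(c))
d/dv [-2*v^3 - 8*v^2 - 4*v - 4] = -6*v^2 - 16*v - 4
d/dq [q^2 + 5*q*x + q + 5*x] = 2*q + 5*x + 1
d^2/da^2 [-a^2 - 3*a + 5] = -2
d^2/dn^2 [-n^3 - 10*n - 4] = -6*n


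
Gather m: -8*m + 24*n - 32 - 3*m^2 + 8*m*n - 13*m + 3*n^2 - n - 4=-3*m^2 + m*(8*n - 21) + 3*n^2 + 23*n - 36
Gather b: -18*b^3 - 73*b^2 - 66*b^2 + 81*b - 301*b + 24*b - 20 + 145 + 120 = -18*b^3 - 139*b^2 - 196*b + 245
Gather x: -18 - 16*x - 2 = -16*x - 20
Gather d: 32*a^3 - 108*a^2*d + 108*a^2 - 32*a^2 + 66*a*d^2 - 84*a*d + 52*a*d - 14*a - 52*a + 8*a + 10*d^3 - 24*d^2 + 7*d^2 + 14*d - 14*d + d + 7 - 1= 32*a^3 + 76*a^2 - 58*a + 10*d^3 + d^2*(66*a - 17) + d*(-108*a^2 - 32*a + 1) + 6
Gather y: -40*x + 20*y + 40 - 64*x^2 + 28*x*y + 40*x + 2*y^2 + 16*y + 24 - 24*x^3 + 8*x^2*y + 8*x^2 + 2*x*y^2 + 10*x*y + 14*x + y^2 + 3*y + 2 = -24*x^3 - 56*x^2 + 14*x + y^2*(2*x + 3) + y*(8*x^2 + 38*x + 39) + 66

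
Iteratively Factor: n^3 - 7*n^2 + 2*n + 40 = (n - 4)*(n^2 - 3*n - 10) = (n - 5)*(n - 4)*(n + 2)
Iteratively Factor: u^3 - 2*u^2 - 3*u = (u + 1)*(u^2 - 3*u) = (u - 3)*(u + 1)*(u)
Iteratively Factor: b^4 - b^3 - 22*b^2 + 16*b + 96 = (b + 4)*(b^3 - 5*b^2 - 2*b + 24) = (b - 3)*(b + 4)*(b^2 - 2*b - 8) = (b - 3)*(b + 2)*(b + 4)*(b - 4)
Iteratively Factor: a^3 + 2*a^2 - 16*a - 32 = (a + 2)*(a^2 - 16) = (a + 2)*(a + 4)*(a - 4)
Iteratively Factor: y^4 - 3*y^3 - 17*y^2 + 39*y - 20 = (y - 1)*(y^3 - 2*y^2 - 19*y + 20) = (y - 1)^2*(y^2 - y - 20) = (y - 1)^2*(y + 4)*(y - 5)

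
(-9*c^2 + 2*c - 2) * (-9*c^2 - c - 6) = 81*c^4 - 9*c^3 + 70*c^2 - 10*c + 12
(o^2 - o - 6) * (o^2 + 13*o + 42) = o^4 + 12*o^3 + 23*o^2 - 120*o - 252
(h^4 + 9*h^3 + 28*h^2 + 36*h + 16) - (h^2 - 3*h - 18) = h^4 + 9*h^3 + 27*h^2 + 39*h + 34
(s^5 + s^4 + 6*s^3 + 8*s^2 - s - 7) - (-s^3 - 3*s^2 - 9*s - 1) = s^5 + s^4 + 7*s^3 + 11*s^2 + 8*s - 6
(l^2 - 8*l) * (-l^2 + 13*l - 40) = -l^4 + 21*l^3 - 144*l^2 + 320*l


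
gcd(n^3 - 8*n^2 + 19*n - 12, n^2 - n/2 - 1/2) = n - 1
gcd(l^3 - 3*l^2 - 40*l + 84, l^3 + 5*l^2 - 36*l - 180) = l + 6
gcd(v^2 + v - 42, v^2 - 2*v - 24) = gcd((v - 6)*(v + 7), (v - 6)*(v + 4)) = v - 6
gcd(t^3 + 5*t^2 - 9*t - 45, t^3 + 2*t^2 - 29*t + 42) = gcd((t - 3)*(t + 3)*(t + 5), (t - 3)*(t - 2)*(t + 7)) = t - 3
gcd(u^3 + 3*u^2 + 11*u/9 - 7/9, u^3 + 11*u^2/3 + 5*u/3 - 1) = u^2 + 2*u/3 - 1/3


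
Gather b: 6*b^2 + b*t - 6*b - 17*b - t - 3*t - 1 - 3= 6*b^2 + b*(t - 23) - 4*t - 4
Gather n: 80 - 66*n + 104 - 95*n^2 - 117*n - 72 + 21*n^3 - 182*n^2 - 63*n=21*n^3 - 277*n^2 - 246*n + 112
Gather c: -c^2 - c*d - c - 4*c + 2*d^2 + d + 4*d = -c^2 + c*(-d - 5) + 2*d^2 + 5*d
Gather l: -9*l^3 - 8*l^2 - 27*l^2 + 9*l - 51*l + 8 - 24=-9*l^3 - 35*l^2 - 42*l - 16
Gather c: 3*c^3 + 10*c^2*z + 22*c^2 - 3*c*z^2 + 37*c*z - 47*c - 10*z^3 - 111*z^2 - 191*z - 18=3*c^3 + c^2*(10*z + 22) + c*(-3*z^2 + 37*z - 47) - 10*z^3 - 111*z^2 - 191*z - 18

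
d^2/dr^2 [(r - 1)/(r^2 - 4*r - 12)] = 2*((5 - 3*r)*(-r^2 + 4*r + 12) - 4*(r - 2)^2*(r - 1))/(-r^2 + 4*r + 12)^3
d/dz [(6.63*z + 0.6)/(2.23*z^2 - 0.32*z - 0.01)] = (-14.7849*z^2 - 2.676*z + 0.1257)/(4.9729*z^4 - 1.4272*z^3 + 0.0578*z^2 + 0.0064*z + 0.0001)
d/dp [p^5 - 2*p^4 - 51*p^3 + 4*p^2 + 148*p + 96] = 5*p^4 - 8*p^3 - 153*p^2 + 8*p + 148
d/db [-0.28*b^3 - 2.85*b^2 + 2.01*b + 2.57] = -0.84*b^2 - 5.7*b + 2.01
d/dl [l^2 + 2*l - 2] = 2*l + 2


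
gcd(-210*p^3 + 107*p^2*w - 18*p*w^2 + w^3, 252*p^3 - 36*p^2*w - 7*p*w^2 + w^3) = 42*p^2 - 13*p*w + w^2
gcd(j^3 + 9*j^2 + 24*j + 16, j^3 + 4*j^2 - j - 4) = j^2 + 5*j + 4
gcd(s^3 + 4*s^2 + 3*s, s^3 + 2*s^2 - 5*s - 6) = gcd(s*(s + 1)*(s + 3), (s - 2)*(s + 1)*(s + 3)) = s^2 + 4*s + 3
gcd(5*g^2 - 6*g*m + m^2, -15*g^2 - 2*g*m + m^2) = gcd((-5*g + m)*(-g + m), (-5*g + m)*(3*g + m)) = 5*g - m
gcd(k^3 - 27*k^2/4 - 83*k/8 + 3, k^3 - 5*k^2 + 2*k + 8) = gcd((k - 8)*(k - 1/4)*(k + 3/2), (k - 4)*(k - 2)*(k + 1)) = 1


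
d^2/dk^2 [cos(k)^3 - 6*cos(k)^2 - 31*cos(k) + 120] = 121*cos(k)/4 + 12*cos(2*k) - 9*cos(3*k)/4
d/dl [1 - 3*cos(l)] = 3*sin(l)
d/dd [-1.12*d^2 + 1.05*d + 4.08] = 1.05 - 2.24*d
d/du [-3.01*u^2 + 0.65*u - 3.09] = 0.65 - 6.02*u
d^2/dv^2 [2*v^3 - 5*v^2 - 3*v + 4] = 12*v - 10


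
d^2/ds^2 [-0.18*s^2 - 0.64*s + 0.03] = -0.360000000000000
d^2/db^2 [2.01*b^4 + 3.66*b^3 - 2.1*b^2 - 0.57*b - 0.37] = 24.12*b^2 + 21.96*b - 4.2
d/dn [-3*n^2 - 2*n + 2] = -6*n - 2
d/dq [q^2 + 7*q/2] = 2*q + 7/2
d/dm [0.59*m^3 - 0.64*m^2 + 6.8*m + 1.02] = 1.77*m^2 - 1.28*m + 6.8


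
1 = 1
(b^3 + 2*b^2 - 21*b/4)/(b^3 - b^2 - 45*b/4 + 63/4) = b/(b - 3)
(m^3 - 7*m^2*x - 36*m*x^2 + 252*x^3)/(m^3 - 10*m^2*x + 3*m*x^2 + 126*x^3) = (m + 6*x)/(m + 3*x)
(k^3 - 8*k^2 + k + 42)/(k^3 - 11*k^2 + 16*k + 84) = (k - 3)/(k - 6)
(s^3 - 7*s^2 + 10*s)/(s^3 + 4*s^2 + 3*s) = (s^2 - 7*s + 10)/(s^2 + 4*s + 3)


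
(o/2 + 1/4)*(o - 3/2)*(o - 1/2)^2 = o^4/2 - o^3 + o^2/4 + o/4 - 3/32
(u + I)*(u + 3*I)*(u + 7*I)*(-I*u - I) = -I*u^4 + 11*u^3 - I*u^3 + 11*u^2 + 31*I*u^2 - 21*u + 31*I*u - 21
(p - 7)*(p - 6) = p^2 - 13*p + 42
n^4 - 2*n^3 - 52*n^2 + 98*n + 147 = (n - 7)*(n - 3)*(n + 1)*(n + 7)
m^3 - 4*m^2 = m^2*(m - 4)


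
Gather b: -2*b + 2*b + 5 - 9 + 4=0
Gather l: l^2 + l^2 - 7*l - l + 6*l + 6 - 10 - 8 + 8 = 2*l^2 - 2*l - 4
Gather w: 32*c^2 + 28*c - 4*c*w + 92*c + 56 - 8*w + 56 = 32*c^2 + 120*c + w*(-4*c - 8) + 112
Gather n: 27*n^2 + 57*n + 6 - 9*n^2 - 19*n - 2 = 18*n^2 + 38*n + 4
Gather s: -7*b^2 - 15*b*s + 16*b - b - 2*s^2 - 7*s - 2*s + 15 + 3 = -7*b^2 + 15*b - 2*s^2 + s*(-15*b - 9) + 18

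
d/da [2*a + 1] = 2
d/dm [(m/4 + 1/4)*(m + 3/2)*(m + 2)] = 3*m^2/4 + 9*m/4 + 13/8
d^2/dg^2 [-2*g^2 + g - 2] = -4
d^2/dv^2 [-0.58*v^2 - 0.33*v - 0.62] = -1.16000000000000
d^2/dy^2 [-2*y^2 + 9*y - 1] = -4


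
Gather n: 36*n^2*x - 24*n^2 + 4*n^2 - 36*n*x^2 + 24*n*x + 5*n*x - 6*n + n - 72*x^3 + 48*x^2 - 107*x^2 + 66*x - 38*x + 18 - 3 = n^2*(36*x - 20) + n*(-36*x^2 + 29*x - 5) - 72*x^3 - 59*x^2 + 28*x + 15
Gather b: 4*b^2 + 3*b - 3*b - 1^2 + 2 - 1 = 4*b^2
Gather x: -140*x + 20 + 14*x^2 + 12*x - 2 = 14*x^2 - 128*x + 18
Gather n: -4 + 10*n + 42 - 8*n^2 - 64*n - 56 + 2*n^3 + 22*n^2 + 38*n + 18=2*n^3 + 14*n^2 - 16*n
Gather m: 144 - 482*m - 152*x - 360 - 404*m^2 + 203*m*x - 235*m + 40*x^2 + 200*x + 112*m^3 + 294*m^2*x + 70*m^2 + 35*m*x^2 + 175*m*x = 112*m^3 + m^2*(294*x - 334) + m*(35*x^2 + 378*x - 717) + 40*x^2 + 48*x - 216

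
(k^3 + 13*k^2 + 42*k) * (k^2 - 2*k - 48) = k^5 + 11*k^4 - 32*k^3 - 708*k^2 - 2016*k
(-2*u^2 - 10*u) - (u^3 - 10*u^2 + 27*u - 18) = -u^3 + 8*u^2 - 37*u + 18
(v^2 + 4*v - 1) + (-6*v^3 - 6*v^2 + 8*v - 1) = -6*v^3 - 5*v^2 + 12*v - 2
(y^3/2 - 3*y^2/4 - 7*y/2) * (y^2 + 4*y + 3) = y^5/2 + 5*y^4/4 - 5*y^3 - 65*y^2/4 - 21*y/2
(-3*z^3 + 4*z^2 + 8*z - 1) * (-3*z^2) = 9*z^5 - 12*z^4 - 24*z^3 + 3*z^2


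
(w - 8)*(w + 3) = w^2 - 5*w - 24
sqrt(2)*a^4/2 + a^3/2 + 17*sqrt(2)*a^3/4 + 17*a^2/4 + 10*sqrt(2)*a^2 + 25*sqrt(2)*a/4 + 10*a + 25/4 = (a + 5/2)*(a + 5)*(a + sqrt(2)/2)*(sqrt(2)*a/2 + sqrt(2)/2)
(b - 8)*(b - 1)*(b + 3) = b^3 - 6*b^2 - 19*b + 24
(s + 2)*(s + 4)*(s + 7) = s^3 + 13*s^2 + 50*s + 56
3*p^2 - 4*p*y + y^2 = (-3*p + y)*(-p + y)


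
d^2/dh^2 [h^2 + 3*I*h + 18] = 2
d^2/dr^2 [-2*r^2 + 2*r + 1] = -4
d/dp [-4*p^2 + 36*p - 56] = 36 - 8*p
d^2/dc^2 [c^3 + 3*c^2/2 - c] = 6*c + 3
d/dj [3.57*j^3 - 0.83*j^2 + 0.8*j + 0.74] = 10.71*j^2 - 1.66*j + 0.8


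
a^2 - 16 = (a - 4)*(a + 4)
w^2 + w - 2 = (w - 1)*(w + 2)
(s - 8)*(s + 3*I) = s^2 - 8*s + 3*I*s - 24*I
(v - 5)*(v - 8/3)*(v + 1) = v^3 - 20*v^2/3 + 17*v/3 + 40/3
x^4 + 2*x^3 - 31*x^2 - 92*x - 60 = (x - 6)*(x + 1)*(x + 2)*(x + 5)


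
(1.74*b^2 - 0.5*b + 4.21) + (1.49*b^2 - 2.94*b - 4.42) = 3.23*b^2 - 3.44*b - 0.21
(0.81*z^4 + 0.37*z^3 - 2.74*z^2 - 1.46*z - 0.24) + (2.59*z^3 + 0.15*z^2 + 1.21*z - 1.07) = 0.81*z^4 + 2.96*z^3 - 2.59*z^2 - 0.25*z - 1.31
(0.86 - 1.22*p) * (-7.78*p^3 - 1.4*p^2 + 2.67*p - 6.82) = 9.4916*p^4 - 4.9828*p^3 - 4.4614*p^2 + 10.6166*p - 5.8652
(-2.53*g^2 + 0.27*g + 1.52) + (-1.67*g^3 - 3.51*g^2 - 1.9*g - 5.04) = -1.67*g^3 - 6.04*g^2 - 1.63*g - 3.52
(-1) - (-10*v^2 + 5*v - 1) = 10*v^2 - 5*v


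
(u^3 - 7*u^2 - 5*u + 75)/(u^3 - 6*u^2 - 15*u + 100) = (u + 3)/(u + 4)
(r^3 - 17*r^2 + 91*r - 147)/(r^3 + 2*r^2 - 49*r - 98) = (r^2 - 10*r + 21)/(r^2 + 9*r + 14)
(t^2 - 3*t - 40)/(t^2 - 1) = (t^2 - 3*t - 40)/(t^2 - 1)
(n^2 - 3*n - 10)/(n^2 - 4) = (n - 5)/(n - 2)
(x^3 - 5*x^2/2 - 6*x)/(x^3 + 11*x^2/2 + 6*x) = (x - 4)/(x + 4)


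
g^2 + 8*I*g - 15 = (g + 3*I)*(g + 5*I)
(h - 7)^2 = h^2 - 14*h + 49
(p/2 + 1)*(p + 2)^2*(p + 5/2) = p^4/2 + 17*p^3/4 + 27*p^2/2 + 19*p + 10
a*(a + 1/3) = a^2 + a/3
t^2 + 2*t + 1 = (t + 1)^2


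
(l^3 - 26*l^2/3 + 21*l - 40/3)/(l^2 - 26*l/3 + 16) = (l^2 - 6*l + 5)/(l - 6)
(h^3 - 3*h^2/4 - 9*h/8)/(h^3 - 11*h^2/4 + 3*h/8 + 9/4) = h/(h - 2)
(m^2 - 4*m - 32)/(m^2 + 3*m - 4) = (m - 8)/(m - 1)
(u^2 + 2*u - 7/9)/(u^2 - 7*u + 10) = (u^2 + 2*u - 7/9)/(u^2 - 7*u + 10)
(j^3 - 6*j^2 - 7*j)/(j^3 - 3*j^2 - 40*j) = (-j^2 + 6*j + 7)/(-j^2 + 3*j + 40)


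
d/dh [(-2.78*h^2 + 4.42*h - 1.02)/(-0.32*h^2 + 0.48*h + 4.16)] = (0.08*h^2 - 23.7824*h + 18.8768)/(0.1024*h^4 - 0.3072*h^3 - 2.432*h^2 + 3.9936*h + 17.3056)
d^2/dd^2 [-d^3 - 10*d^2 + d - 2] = -6*d - 20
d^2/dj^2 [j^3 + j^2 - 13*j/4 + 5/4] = 6*j + 2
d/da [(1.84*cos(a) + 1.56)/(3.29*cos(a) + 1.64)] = 2.1148*sin(a)/(3.29*cos(a) + 1.64)^2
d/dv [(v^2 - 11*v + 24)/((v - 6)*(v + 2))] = (7*v^2 - 72*v + 228)/(v^4 - 8*v^3 - 8*v^2 + 96*v + 144)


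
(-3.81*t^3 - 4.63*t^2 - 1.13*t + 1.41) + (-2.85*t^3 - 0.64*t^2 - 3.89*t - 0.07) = -6.66*t^3 - 5.27*t^2 - 5.02*t + 1.34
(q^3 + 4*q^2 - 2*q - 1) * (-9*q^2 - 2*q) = -9*q^5 - 38*q^4 + 10*q^3 + 13*q^2 + 2*q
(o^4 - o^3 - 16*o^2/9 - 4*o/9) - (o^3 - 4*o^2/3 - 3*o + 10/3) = o^4 - 2*o^3 - 4*o^2/9 + 23*o/9 - 10/3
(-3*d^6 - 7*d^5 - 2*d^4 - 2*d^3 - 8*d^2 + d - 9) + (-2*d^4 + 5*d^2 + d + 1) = -3*d^6 - 7*d^5 - 4*d^4 - 2*d^3 - 3*d^2 + 2*d - 8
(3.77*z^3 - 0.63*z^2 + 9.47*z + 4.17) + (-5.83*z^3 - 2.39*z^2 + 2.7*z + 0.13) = -2.06*z^3 - 3.02*z^2 + 12.17*z + 4.3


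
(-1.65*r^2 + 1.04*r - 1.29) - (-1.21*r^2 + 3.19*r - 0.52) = -0.44*r^2 - 2.15*r - 0.77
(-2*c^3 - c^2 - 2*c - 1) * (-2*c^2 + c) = 4*c^5 + 3*c^3 - c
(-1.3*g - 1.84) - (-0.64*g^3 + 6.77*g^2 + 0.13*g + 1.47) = 0.64*g^3 - 6.77*g^2 - 1.43*g - 3.31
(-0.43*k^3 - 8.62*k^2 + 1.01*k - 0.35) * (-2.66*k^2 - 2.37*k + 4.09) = 1.1438*k^5 + 23.9483*k^4 + 15.9841*k^3 - 36.7185*k^2 + 4.9604*k - 1.4315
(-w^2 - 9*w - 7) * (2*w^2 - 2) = -2*w^4 - 18*w^3 - 12*w^2 + 18*w + 14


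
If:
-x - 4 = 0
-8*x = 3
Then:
No Solution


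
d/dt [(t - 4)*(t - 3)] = 2*t - 7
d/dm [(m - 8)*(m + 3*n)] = 2*m + 3*n - 8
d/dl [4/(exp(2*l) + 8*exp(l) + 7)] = 8*(-exp(l) - 4)*exp(l)/(exp(2*l) + 8*exp(l) + 7)^2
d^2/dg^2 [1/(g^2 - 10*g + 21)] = 2*(-g^2 + 10*g + 4*(g - 5)^2 - 21)/(g^2 - 10*g + 21)^3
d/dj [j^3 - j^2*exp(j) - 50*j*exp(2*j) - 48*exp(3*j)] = -j^2*exp(j) + 3*j^2 - 100*j*exp(2*j) - 2*j*exp(j) - 144*exp(3*j) - 50*exp(2*j)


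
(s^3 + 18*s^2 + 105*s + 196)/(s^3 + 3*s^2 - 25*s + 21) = (s^2 + 11*s + 28)/(s^2 - 4*s + 3)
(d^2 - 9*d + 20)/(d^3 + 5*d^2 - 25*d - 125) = (d - 4)/(d^2 + 10*d + 25)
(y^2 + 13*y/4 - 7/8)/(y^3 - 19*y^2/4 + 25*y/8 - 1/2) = (2*y + 7)/(2*y^2 - 9*y + 4)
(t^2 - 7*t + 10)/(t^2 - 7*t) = (t^2 - 7*t + 10)/(t*(t - 7))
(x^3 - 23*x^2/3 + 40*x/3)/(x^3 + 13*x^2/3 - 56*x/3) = (x - 5)/(x + 7)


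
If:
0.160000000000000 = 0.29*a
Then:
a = 0.55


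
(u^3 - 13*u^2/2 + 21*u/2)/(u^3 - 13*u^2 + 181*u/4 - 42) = 2*u*(u - 3)/(2*u^2 - 19*u + 24)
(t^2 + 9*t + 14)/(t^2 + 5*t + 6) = (t + 7)/(t + 3)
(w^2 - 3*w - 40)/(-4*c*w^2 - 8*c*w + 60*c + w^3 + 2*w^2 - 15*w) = (w - 8)/(-4*c*w + 12*c + w^2 - 3*w)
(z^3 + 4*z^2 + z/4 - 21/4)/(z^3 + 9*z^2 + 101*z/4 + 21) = (z - 1)/(z + 4)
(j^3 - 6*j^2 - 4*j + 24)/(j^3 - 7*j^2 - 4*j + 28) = (j - 6)/(j - 7)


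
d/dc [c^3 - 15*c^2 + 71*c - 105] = 3*c^2 - 30*c + 71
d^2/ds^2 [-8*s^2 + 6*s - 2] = -16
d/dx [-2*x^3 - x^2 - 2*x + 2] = -6*x^2 - 2*x - 2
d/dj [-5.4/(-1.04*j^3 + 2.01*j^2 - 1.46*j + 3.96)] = (-16.848*j^2 + 21.708*j - 7.884)/(1.04*j^3 - 2.01*j^2 + 1.46*j - 3.96)^2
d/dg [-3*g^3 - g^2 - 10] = g*(-9*g - 2)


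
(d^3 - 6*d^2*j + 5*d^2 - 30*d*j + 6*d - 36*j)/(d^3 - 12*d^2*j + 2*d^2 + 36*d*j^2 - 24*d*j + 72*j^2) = (d + 3)/(d - 6*j)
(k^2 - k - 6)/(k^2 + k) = (k^2 - k - 6)/(k*(k + 1))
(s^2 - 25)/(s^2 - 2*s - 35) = (s - 5)/(s - 7)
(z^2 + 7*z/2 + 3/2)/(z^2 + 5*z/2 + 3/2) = (2*z^2 + 7*z + 3)/(2*z^2 + 5*z + 3)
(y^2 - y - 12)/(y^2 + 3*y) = (y - 4)/y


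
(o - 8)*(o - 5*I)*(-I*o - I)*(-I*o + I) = -o^4 + 8*o^3 + 5*I*o^3 + o^2 - 40*I*o^2 - 8*o - 5*I*o + 40*I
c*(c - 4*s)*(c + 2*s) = c^3 - 2*c^2*s - 8*c*s^2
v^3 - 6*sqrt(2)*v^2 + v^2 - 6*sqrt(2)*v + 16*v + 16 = (v + 1)*(v - 4*sqrt(2))*(v - 2*sqrt(2))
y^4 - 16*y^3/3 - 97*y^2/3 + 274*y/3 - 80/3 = (y - 8)*(y - 2)*(y - 1/3)*(y + 5)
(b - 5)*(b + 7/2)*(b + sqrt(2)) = b^3 - 3*b^2/2 + sqrt(2)*b^2 - 35*b/2 - 3*sqrt(2)*b/2 - 35*sqrt(2)/2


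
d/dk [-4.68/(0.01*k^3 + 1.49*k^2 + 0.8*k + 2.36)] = (0.1404*k^2 + 13.9464*k + 3.744)/(0.01*k^3 + 1.49*k^2 + 0.8*k + 2.36)^2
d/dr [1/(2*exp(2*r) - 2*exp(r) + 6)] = (1/2 - exp(r))*exp(r)/(exp(2*r) - exp(r) + 3)^2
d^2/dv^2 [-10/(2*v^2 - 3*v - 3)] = 20*(-4*v^2 + 6*v + (4*v - 3)^2 + 6)/(-2*v^2 + 3*v + 3)^3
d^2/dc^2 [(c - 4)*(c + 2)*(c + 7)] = 6*c + 10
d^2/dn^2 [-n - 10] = 0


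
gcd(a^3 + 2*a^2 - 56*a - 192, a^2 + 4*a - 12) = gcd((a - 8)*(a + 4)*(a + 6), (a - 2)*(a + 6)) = a + 6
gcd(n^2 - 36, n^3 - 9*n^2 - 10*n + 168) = n - 6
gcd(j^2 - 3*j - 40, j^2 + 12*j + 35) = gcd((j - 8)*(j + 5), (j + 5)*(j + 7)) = j + 5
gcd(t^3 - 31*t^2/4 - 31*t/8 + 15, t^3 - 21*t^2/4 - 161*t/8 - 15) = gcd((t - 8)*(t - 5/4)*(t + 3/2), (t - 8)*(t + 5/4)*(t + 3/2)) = t^2 - 13*t/2 - 12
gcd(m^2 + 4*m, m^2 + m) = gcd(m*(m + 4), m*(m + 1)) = m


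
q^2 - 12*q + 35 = (q - 7)*(q - 5)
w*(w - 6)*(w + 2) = w^3 - 4*w^2 - 12*w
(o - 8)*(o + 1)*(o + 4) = o^3 - 3*o^2 - 36*o - 32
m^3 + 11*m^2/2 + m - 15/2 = (m - 1)*(m + 3/2)*(m + 5)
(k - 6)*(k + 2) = k^2 - 4*k - 12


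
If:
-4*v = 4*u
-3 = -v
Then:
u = -3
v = 3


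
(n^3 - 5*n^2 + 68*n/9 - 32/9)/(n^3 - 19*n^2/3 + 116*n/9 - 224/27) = 3*(n - 1)/(3*n - 7)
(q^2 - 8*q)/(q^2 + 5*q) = (q - 8)/(q + 5)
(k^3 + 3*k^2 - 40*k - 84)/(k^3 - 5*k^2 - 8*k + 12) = (k + 7)/(k - 1)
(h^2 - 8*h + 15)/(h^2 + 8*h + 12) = (h^2 - 8*h + 15)/(h^2 + 8*h + 12)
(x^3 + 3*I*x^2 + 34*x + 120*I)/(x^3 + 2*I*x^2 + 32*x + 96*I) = (x + 5*I)/(x + 4*I)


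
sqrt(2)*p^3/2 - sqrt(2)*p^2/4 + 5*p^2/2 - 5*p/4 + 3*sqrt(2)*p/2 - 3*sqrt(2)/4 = (p - 1/2)*(p + 3*sqrt(2)/2)*(sqrt(2)*p/2 + 1)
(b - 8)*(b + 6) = b^2 - 2*b - 48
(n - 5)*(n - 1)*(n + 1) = n^3 - 5*n^2 - n + 5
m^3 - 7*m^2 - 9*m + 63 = (m - 7)*(m - 3)*(m + 3)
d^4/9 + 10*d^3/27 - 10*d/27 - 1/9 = (d/3 + 1/3)*(d/3 + 1)*(d - 1)*(d + 1/3)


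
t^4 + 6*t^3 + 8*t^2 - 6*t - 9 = (t - 1)*(t + 1)*(t + 3)^2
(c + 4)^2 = c^2 + 8*c + 16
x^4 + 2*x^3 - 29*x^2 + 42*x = x*(x - 3)*(x - 2)*(x + 7)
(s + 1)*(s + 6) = s^2 + 7*s + 6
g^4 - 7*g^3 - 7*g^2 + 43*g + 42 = (g - 7)*(g - 3)*(g + 1)*(g + 2)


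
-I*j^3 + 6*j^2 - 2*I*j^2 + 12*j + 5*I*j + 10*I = (j + 2)*(j + 5*I)*(-I*j + 1)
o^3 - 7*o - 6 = (o - 3)*(o + 1)*(o + 2)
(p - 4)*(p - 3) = p^2 - 7*p + 12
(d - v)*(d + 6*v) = d^2 + 5*d*v - 6*v^2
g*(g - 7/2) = g^2 - 7*g/2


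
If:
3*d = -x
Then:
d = -x/3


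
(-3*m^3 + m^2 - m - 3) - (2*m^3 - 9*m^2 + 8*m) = -5*m^3 + 10*m^2 - 9*m - 3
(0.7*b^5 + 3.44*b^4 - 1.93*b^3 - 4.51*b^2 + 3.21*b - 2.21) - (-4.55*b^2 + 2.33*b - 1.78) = 0.7*b^5 + 3.44*b^4 - 1.93*b^3 + 0.04*b^2 + 0.88*b - 0.43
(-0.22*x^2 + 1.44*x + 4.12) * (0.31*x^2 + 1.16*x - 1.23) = -0.0682*x^4 + 0.1912*x^3 + 3.2182*x^2 + 3.008*x - 5.0676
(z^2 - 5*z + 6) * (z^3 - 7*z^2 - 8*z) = z^5 - 12*z^4 + 33*z^3 - 2*z^2 - 48*z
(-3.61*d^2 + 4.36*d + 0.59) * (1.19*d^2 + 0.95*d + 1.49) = -4.2959*d^4 + 1.7589*d^3 - 0.5348*d^2 + 7.0569*d + 0.8791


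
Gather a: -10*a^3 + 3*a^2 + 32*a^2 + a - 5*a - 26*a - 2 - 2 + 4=-10*a^3 + 35*a^2 - 30*a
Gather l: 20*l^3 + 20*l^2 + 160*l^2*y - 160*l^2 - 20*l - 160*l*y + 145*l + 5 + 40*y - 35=20*l^3 + l^2*(160*y - 140) + l*(125 - 160*y) + 40*y - 30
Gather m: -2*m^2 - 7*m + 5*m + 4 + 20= -2*m^2 - 2*m + 24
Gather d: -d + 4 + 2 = 6 - d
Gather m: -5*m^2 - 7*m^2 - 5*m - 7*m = -12*m^2 - 12*m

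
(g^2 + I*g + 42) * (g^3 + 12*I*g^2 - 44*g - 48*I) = g^5 + 13*I*g^4 - 14*g^3 + 412*I*g^2 - 1800*g - 2016*I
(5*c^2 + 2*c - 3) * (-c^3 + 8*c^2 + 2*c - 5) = -5*c^5 + 38*c^4 + 29*c^3 - 45*c^2 - 16*c + 15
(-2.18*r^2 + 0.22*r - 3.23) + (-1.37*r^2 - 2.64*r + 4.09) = -3.55*r^2 - 2.42*r + 0.86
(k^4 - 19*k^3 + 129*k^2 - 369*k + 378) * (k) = k^5 - 19*k^4 + 129*k^3 - 369*k^2 + 378*k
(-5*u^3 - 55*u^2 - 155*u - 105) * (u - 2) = -5*u^4 - 45*u^3 - 45*u^2 + 205*u + 210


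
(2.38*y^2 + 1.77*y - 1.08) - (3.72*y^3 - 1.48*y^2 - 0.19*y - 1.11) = -3.72*y^3 + 3.86*y^2 + 1.96*y + 0.03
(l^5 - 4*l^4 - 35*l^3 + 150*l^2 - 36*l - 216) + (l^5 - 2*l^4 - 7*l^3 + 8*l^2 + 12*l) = 2*l^5 - 6*l^4 - 42*l^3 + 158*l^2 - 24*l - 216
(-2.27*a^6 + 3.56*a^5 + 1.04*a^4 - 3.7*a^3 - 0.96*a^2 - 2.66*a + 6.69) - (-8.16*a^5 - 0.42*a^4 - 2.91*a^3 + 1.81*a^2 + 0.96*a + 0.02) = -2.27*a^6 + 11.72*a^5 + 1.46*a^4 - 0.79*a^3 - 2.77*a^2 - 3.62*a + 6.67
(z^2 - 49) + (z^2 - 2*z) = 2*z^2 - 2*z - 49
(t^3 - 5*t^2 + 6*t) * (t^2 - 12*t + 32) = t^5 - 17*t^4 + 98*t^3 - 232*t^2 + 192*t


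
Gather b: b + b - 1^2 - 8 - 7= 2*b - 16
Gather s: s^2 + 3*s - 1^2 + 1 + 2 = s^2 + 3*s + 2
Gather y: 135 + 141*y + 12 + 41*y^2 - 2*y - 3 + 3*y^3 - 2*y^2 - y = 3*y^3 + 39*y^2 + 138*y + 144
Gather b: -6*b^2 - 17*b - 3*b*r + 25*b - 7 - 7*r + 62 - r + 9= -6*b^2 + b*(8 - 3*r) - 8*r + 64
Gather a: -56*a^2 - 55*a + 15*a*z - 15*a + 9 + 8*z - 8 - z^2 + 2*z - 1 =-56*a^2 + a*(15*z - 70) - z^2 + 10*z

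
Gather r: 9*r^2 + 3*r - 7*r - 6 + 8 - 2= 9*r^2 - 4*r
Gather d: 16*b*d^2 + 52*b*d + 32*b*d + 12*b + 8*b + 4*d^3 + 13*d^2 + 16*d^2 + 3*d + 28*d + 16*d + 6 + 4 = 20*b + 4*d^3 + d^2*(16*b + 29) + d*(84*b + 47) + 10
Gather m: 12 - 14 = -2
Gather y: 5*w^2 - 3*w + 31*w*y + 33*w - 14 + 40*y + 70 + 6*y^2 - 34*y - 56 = 5*w^2 + 30*w + 6*y^2 + y*(31*w + 6)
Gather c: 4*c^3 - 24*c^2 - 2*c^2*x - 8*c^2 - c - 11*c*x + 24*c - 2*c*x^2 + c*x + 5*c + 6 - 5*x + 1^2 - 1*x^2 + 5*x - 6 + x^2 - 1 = 4*c^3 + c^2*(-2*x - 32) + c*(-2*x^2 - 10*x + 28)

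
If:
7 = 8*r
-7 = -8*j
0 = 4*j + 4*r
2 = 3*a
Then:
No Solution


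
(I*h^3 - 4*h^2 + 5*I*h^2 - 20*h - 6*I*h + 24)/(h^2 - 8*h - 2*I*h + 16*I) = (I*h^3 + h^2*(-4 + 5*I) - 2*h*(10 + 3*I) + 24)/(h^2 - 2*h*(4 + I) + 16*I)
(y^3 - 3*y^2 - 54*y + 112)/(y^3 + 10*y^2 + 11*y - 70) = (y - 8)/(y + 5)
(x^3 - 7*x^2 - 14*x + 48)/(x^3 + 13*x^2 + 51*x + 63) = (x^2 - 10*x + 16)/(x^2 + 10*x + 21)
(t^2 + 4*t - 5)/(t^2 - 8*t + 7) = (t + 5)/(t - 7)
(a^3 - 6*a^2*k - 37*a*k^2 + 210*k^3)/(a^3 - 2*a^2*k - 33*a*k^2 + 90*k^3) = (a - 7*k)/(a - 3*k)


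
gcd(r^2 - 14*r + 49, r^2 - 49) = r - 7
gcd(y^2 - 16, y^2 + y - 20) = y - 4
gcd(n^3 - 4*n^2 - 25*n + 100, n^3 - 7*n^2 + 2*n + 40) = n^2 - 9*n + 20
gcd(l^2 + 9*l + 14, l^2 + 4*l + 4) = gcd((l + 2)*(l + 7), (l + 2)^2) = l + 2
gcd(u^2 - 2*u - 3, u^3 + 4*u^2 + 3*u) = u + 1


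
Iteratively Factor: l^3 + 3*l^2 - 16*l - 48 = (l + 4)*(l^2 - l - 12) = (l + 3)*(l + 4)*(l - 4)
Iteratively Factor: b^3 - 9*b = (b)*(b^2 - 9) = b*(b + 3)*(b - 3)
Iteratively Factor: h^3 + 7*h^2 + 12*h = (h + 4)*(h^2 + 3*h) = (h + 3)*(h + 4)*(h)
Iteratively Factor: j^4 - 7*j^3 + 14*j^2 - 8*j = (j - 1)*(j^3 - 6*j^2 + 8*j) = (j - 2)*(j - 1)*(j^2 - 4*j) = j*(j - 2)*(j - 1)*(j - 4)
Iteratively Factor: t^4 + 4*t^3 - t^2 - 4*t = (t + 1)*(t^3 + 3*t^2 - 4*t) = (t - 1)*(t + 1)*(t^2 + 4*t) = t*(t - 1)*(t + 1)*(t + 4)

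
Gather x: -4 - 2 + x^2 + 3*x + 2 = x^2 + 3*x - 4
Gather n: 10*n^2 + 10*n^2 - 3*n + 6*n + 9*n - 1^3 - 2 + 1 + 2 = 20*n^2 + 12*n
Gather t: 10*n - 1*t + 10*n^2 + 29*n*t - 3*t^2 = 10*n^2 + 10*n - 3*t^2 + t*(29*n - 1)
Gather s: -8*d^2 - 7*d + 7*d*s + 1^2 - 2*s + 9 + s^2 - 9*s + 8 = -8*d^2 - 7*d + s^2 + s*(7*d - 11) + 18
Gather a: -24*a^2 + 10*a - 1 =-24*a^2 + 10*a - 1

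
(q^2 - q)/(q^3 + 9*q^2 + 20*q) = (q - 1)/(q^2 + 9*q + 20)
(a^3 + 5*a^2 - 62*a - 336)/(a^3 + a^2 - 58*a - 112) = (a + 6)/(a + 2)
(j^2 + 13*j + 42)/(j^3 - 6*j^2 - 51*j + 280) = (j + 6)/(j^2 - 13*j + 40)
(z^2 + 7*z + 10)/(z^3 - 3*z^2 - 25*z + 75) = (z + 2)/(z^2 - 8*z + 15)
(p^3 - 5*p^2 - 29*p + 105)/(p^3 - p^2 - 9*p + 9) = (p^2 - 2*p - 35)/(p^2 + 2*p - 3)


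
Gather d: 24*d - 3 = 24*d - 3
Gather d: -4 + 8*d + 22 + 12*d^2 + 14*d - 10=12*d^2 + 22*d + 8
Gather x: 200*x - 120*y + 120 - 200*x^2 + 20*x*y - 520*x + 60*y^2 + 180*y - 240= -200*x^2 + x*(20*y - 320) + 60*y^2 + 60*y - 120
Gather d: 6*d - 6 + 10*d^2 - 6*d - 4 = 10*d^2 - 10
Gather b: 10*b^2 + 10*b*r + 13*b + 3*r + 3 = 10*b^2 + b*(10*r + 13) + 3*r + 3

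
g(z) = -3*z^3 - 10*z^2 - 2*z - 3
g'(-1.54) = 7.46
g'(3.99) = -225.08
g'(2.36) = -99.33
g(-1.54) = -12.68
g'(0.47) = -13.39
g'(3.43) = -176.48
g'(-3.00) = -23.00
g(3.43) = -248.57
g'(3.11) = -151.25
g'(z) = -9*z^2 - 20*z - 2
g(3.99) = -360.74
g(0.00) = -3.00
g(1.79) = -55.83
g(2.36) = -102.85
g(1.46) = -36.57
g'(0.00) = -2.00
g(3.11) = -196.18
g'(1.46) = -50.38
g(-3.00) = -6.00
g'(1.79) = -66.64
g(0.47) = -6.46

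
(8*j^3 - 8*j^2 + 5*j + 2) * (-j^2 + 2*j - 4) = -8*j^5 + 24*j^4 - 53*j^3 + 40*j^2 - 16*j - 8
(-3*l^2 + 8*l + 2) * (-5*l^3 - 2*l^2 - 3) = 15*l^5 - 34*l^4 - 26*l^3 + 5*l^2 - 24*l - 6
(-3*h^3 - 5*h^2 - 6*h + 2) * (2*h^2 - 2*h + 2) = -6*h^5 - 4*h^4 - 8*h^3 + 6*h^2 - 16*h + 4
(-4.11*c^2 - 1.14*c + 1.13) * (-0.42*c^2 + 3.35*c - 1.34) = 1.7262*c^4 - 13.2897*c^3 + 1.2138*c^2 + 5.3131*c - 1.5142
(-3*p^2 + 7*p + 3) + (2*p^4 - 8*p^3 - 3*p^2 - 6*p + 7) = 2*p^4 - 8*p^3 - 6*p^2 + p + 10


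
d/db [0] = 0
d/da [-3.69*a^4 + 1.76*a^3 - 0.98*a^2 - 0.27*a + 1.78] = -14.76*a^3 + 5.28*a^2 - 1.96*a - 0.27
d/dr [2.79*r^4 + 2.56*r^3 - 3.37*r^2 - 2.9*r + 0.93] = 11.16*r^3 + 7.68*r^2 - 6.74*r - 2.9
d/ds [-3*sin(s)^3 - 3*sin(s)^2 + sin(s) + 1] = (-9*sin(s)^2 - 6*sin(s) + 1)*cos(s)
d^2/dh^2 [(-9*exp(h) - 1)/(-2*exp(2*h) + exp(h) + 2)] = (36*exp(4*h) + 34*exp(3*h) + 210*exp(2*h) - exp(h) + 34)*exp(h)/(8*exp(6*h) - 12*exp(5*h) - 18*exp(4*h) + 23*exp(3*h) + 18*exp(2*h) - 12*exp(h) - 8)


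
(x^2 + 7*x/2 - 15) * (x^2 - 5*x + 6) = x^4 - 3*x^3/2 - 53*x^2/2 + 96*x - 90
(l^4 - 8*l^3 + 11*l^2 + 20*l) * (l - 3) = l^5 - 11*l^4 + 35*l^3 - 13*l^2 - 60*l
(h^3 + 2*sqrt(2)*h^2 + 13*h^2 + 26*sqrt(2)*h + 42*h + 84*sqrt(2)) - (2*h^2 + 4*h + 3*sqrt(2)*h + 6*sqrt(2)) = h^3 + 2*sqrt(2)*h^2 + 11*h^2 + 23*sqrt(2)*h + 38*h + 78*sqrt(2)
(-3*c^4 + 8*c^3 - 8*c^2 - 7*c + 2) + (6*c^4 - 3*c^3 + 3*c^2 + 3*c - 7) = 3*c^4 + 5*c^3 - 5*c^2 - 4*c - 5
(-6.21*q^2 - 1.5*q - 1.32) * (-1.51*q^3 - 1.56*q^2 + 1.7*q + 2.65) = 9.3771*q^5 + 11.9526*q^4 - 6.2238*q^3 - 16.9473*q^2 - 6.219*q - 3.498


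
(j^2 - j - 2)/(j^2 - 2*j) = (j + 1)/j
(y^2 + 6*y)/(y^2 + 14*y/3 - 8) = 3*y/(3*y - 4)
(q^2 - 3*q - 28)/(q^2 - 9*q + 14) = (q + 4)/(q - 2)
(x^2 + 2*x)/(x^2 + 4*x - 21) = x*(x + 2)/(x^2 + 4*x - 21)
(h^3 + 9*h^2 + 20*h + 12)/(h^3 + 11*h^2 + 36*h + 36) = (h + 1)/(h + 3)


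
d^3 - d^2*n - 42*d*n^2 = d*(d - 7*n)*(d + 6*n)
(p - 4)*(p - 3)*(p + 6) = p^3 - p^2 - 30*p + 72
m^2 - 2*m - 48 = (m - 8)*(m + 6)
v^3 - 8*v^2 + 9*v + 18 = (v - 6)*(v - 3)*(v + 1)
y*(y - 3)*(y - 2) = y^3 - 5*y^2 + 6*y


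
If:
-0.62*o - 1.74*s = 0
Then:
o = -2.80645161290323*s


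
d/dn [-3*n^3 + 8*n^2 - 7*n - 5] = -9*n^2 + 16*n - 7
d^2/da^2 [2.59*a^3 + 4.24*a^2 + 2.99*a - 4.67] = 15.54*a + 8.48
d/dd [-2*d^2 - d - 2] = -4*d - 1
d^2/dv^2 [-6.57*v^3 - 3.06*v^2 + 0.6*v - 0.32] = -39.42*v - 6.12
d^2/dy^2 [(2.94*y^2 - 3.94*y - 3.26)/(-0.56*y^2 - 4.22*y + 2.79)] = (16.366784*y^3 - 21.42672*y^2 + 83.159328*y + 173.304652)/(0.175616*y^6 + 3.970176*y^5 + 27.29328*y^4 + 35.59148*y^3 - 135.97902*y^2 + 98.546706*y - 21.717639)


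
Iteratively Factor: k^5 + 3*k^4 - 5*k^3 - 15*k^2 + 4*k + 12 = (k - 1)*(k^4 + 4*k^3 - k^2 - 16*k - 12) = (k - 1)*(k + 1)*(k^3 + 3*k^2 - 4*k - 12) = (k - 1)*(k + 1)*(k + 2)*(k^2 + k - 6) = (k - 2)*(k - 1)*(k + 1)*(k + 2)*(k + 3)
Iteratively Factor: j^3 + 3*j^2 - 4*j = (j)*(j^2 + 3*j - 4) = j*(j - 1)*(j + 4)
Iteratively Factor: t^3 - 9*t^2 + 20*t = (t - 5)*(t^2 - 4*t) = t*(t - 5)*(t - 4)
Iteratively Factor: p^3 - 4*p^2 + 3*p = (p - 1)*(p^2 - 3*p) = (p - 3)*(p - 1)*(p)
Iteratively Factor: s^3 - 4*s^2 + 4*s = (s - 2)*(s^2 - 2*s) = (s - 2)^2*(s)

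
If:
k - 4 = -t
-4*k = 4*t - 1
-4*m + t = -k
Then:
No Solution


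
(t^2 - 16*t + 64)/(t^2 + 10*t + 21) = (t^2 - 16*t + 64)/(t^2 + 10*t + 21)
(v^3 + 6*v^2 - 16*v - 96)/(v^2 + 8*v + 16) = (v^2 + 2*v - 24)/(v + 4)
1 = 1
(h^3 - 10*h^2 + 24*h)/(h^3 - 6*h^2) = (h - 4)/h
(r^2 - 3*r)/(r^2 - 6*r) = (r - 3)/(r - 6)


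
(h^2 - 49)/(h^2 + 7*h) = (h - 7)/h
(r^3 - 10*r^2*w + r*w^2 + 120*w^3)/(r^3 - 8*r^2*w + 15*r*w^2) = (r^2 - 5*r*w - 24*w^2)/(r*(r - 3*w))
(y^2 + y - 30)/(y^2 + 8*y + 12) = (y - 5)/(y + 2)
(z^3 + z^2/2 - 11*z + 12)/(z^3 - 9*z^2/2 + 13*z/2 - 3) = (z + 4)/(z - 1)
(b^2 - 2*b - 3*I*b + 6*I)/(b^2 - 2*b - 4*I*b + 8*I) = (b - 3*I)/(b - 4*I)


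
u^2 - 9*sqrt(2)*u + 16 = (u - 8*sqrt(2))*(u - sqrt(2))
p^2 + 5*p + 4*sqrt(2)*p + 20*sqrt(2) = (p + 5)*(p + 4*sqrt(2))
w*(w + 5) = w^2 + 5*w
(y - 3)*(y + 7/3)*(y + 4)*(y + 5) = y^4 + 25*y^3/3 + 7*y^2 - 229*y/3 - 140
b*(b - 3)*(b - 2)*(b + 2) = b^4 - 3*b^3 - 4*b^2 + 12*b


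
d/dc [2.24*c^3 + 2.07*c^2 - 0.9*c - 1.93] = 6.72*c^2 + 4.14*c - 0.9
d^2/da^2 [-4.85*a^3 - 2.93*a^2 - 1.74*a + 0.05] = -29.1*a - 5.86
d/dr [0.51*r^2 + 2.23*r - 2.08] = 1.02*r + 2.23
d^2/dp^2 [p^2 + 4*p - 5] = 2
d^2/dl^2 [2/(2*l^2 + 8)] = 2*(3*l^2 - 4)/(l^2 + 4)^3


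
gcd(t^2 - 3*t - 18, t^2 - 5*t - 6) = t - 6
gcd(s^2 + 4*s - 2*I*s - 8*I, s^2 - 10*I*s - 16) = s - 2*I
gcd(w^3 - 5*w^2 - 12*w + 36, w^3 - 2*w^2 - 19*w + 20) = 1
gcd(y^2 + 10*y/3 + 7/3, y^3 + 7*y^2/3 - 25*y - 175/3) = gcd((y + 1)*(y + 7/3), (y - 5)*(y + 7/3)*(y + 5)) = y + 7/3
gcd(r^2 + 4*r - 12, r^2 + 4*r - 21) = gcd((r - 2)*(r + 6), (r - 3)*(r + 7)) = 1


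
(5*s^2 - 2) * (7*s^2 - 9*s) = 35*s^4 - 45*s^3 - 14*s^2 + 18*s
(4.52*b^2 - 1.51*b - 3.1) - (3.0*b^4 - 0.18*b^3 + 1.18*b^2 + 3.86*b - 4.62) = -3.0*b^4 + 0.18*b^3 + 3.34*b^2 - 5.37*b + 1.52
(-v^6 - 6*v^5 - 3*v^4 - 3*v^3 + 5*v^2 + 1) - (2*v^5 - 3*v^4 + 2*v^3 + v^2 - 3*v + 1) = -v^6 - 8*v^5 - 5*v^3 + 4*v^2 + 3*v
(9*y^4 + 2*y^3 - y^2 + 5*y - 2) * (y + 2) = 9*y^5 + 20*y^4 + 3*y^3 + 3*y^2 + 8*y - 4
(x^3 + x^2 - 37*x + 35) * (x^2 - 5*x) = x^5 - 4*x^4 - 42*x^3 + 220*x^2 - 175*x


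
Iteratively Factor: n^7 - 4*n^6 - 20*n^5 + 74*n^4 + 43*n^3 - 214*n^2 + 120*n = (n - 3)*(n^6 - n^5 - 23*n^4 + 5*n^3 + 58*n^2 - 40*n) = (n - 3)*(n - 1)*(n^5 - 23*n^3 - 18*n^2 + 40*n) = (n - 3)*(n - 1)*(n + 2)*(n^4 - 2*n^3 - 19*n^2 + 20*n) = (n - 5)*(n - 3)*(n - 1)*(n + 2)*(n^3 + 3*n^2 - 4*n) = (n - 5)*(n - 3)*(n - 1)*(n + 2)*(n + 4)*(n^2 - n) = n*(n - 5)*(n - 3)*(n - 1)*(n + 2)*(n + 4)*(n - 1)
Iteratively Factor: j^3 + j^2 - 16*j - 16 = (j + 4)*(j^2 - 3*j - 4) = (j + 1)*(j + 4)*(j - 4)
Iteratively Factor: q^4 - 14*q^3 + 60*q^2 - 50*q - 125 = (q - 5)*(q^3 - 9*q^2 + 15*q + 25) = (q - 5)*(q + 1)*(q^2 - 10*q + 25) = (q - 5)^2*(q + 1)*(q - 5)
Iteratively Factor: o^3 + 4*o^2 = (o + 4)*(o^2) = o*(o + 4)*(o)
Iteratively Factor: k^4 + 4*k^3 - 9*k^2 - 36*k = (k + 4)*(k^3 - 9*k) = k*(k + 4)*(k^2 - 9) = k*(k - 3)*(k + 4)*(k + 3)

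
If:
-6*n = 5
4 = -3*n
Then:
No Solution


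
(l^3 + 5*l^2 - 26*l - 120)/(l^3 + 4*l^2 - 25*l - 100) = (l + 6)/(l + 5)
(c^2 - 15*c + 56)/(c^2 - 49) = (c - 8)/(c + 7)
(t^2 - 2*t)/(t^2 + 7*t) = (t - 2)/(t + 7)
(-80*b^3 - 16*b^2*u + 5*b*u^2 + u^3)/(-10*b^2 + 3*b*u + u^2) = (-16*b^2 + u^2)/(-2*b + u)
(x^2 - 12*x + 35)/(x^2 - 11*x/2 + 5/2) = 2*(x - 7)/(2*x - 1)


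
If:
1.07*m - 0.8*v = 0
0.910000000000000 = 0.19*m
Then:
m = 4.79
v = 6.41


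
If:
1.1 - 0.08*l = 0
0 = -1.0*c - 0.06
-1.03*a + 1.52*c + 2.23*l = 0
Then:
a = 29.68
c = -0.06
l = 13.75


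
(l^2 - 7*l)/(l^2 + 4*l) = (l - 7)/(l + 4)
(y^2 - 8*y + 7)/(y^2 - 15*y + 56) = (y - 1)/(y - 8)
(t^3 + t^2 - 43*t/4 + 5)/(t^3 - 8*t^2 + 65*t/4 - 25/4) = (t + 4)/(t - 5)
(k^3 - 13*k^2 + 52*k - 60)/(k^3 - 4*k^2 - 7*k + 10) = (k^2 - 8*k + 12)/(k^2 + k - 2)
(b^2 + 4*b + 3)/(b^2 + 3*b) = (b + 1)/b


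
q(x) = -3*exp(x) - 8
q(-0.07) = -10.80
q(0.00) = -11.00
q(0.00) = -11.00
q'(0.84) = -6.95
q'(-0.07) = -2.80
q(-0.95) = -9.16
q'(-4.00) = -0.05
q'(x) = -3*exp(x)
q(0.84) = -14.95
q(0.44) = -12.66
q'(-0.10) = -2.71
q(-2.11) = -8.36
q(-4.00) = -8.05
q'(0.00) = -3.00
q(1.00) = -16.15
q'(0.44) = -4.66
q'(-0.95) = -1.16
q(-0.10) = -10.71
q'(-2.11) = -0.36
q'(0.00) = -3.00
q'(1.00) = -8.15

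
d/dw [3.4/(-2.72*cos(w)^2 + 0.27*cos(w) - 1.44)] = (0.918 - 18.496*cos(w))*sin(w)/(2.72*cos(w)^2 - 0.27*cos(w) + 1.44)^2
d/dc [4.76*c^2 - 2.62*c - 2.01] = 9.52*c - 2.62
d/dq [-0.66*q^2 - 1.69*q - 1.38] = -1.32*q - 1.69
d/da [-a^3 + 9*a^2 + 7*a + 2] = -3*a^2 + 18*a + 7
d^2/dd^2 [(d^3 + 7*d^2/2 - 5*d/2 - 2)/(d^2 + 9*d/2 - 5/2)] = 36*(2*d^3 - 6*d^2 - 12*d - 23)/(8*d^6 + 108*d^5 + 426*d^4 + 189*d^3 - 1065*d^2 + 675*d - 125)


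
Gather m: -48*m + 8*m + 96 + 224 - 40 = 280 - 40*m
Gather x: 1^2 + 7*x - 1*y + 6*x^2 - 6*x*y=6*x^2 + x*(7 - 6*y) - y + 1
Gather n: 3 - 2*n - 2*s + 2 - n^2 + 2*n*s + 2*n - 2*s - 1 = -n^2 + 2*n*s - 4*s + 4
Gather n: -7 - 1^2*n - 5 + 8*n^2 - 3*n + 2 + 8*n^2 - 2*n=16*n^2 - 6*n - 10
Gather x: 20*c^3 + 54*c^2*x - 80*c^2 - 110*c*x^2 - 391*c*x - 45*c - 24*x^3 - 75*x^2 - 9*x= 20*c^3 - 80*c^2 - 45*c - 24*x^3 + x^2*(-110*c - 75) + x*(54*c^2 - 391*c - 9)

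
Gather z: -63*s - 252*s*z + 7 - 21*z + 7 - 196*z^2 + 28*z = -63*s - 196*z^2 + z*(7 - 252*s) + 14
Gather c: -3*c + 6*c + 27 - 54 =3*c - 27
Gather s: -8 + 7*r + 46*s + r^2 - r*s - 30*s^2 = r^2 + 7*r - 30*s^2 + s*(46 - r) - 8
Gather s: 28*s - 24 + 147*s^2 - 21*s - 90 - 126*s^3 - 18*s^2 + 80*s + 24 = -126*s^3 + 129*s^2 + 87*s - 90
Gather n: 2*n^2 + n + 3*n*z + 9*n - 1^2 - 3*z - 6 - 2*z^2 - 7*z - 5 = 2*n^2 + n*(3*z + 10) - 2*z^2 - 10*z - 12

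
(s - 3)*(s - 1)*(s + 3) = s^3 - s^2 - 9*s + 9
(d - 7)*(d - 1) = d^2 - 8*d + 7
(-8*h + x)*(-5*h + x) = 40*h^2 - 13*h*x + x^2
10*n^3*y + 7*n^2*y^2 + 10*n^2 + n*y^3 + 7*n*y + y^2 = (2*n + y)*(5*n + y)*(n*y + 1)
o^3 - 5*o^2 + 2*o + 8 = (o - 4)*(o - 2)*(o + 1)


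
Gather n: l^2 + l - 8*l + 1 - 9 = l^2 - 7*l - 8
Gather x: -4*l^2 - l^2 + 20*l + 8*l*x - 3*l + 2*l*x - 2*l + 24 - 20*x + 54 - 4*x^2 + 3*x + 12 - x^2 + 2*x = -5*l^2 + 15*l - 5*x^2 + x*(10*l - 15) + 90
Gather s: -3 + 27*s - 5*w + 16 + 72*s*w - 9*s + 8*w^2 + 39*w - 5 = s*(72*w + 18) + 8*w^2 + 34*w + 8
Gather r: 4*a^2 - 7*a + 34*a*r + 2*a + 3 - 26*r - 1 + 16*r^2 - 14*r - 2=4*a^2 - 5*a + 16*r^2 + r*(34*a - 40)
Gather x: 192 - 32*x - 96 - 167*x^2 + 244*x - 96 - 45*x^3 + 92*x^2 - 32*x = -45*x^3 - 75*x^2 + 180*x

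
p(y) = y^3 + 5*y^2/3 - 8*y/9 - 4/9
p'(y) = 3*y^2 + 10*y/3 - 8/9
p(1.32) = 3.59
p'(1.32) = 8.74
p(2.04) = 13.17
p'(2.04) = 18.40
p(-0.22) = -0.18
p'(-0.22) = -1.48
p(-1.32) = 1.33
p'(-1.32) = -0.06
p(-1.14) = 1.25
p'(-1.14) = -0.79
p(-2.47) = -3.15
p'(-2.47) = 9.18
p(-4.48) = -52.93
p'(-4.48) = 44.39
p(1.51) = 5.46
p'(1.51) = 10.98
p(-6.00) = -151.11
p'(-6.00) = 87.11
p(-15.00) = -2987.11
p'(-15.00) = 624.11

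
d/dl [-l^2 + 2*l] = 2 - 2*l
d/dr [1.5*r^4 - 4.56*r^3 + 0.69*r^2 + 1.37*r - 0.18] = 6.0*r^3 - 13.68*r^2 + 1.38*r + 1.37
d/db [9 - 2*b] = -2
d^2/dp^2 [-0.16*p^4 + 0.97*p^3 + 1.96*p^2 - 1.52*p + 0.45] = -1.92*p^2 + 5.82*p + 3.92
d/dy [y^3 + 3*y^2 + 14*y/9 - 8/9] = 3*y^2 + 6*y + 14/9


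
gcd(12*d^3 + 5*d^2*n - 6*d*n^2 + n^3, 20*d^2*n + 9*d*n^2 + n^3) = 1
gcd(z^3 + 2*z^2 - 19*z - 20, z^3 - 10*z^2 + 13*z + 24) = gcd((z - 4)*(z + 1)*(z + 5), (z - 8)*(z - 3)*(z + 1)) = z + 1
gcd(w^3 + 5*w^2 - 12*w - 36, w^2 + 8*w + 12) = w^2 + 8*w + 12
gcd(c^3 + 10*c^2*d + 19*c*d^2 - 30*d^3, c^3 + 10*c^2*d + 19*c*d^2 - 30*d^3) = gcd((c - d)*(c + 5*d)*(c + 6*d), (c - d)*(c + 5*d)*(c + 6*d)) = c^3 + 10*c^2*d + 19*c*d^2 - 30*d^3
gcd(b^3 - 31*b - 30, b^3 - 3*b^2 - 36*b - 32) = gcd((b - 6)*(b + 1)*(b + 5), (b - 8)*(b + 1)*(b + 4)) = b + 1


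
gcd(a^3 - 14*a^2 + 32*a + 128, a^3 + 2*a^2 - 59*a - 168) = a - 8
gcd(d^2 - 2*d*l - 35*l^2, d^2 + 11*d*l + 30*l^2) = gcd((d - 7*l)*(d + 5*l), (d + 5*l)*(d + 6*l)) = d + 5*l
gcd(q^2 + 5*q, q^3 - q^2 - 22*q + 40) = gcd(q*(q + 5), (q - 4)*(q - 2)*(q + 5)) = q + 5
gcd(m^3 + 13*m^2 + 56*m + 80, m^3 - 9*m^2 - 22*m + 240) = m + 5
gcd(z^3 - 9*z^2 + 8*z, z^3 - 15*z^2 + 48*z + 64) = z - 8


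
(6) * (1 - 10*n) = 6 - 60*n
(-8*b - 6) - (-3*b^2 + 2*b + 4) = 3*b^2 - 10*b - 10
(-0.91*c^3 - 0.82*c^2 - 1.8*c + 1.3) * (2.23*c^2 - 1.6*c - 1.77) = -2.0293*c^5 - 0.3726*c^4 - 1.0913*c^3 + 7.2304*c^2 + 1.106*c - 2.301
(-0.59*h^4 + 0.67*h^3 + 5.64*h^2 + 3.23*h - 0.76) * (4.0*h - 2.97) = -2.36*h^5 + 4.4323*h^4 + 20.5701*h^3 - 3.8308*h^2 - 12.6331*h + 2.2572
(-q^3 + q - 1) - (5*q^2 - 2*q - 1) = -q^3 - 5*q^2 + 3*q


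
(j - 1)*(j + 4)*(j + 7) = j^3 + 10*j^2 + 17*j - 28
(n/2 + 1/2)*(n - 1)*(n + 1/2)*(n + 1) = n^4/2 + 3*n^3/4 - n^2/4 - 3*n/4 - 1/4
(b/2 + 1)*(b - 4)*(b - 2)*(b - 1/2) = b^4/2 - 9*b^3/4 - b^2 + 9*b - 4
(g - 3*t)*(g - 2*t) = g^2 - 5*g*t + 6*t^2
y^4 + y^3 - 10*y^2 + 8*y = y*(y - 2)*(y - 1)*(y + 4)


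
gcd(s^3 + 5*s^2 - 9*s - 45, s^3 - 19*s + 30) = s^2 + 2*s - 15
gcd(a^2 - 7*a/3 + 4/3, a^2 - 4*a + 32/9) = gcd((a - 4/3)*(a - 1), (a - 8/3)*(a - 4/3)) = a - 4/3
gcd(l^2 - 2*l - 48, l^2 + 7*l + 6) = l + 6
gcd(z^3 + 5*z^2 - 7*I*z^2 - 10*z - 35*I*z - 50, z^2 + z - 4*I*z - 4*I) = 1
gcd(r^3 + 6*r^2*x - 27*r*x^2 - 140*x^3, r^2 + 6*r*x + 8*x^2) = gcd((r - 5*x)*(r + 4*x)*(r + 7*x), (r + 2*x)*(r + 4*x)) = r + 4*x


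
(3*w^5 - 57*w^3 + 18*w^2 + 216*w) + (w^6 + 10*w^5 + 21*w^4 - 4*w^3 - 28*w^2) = w^6 + 13*w^5 + 21*w^4 - 61*w^3 - 10*w^2 + 216*w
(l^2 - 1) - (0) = l^2 - 1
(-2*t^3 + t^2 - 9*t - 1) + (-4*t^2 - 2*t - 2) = -2*t^3 - 3*t^2 - 11*t - 3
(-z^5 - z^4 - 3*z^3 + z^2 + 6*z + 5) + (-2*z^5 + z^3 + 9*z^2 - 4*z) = -3*z^5 - z^4 - 2*z^3 + 10*z^2 + 2*z + 5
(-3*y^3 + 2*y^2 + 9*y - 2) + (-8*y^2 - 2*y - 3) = -3*y^3 - 6*y^2 + 7*y - 5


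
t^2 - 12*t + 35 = (t - 7)*(t - 5)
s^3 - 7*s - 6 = (s - 3)*(s + 1)*(s + 2)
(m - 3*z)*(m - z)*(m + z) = m^3 - 3*m^2*z - m*z^2 + 3*z^3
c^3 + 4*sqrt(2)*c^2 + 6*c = c*(c + sqrt(2))*(c + 3*sqrt(2))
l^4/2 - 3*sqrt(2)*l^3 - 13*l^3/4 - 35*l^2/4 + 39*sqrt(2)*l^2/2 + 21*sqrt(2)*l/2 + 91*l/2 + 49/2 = (l/2 + sqrt(2)/2)*(l - 7)*(l + 1/2)*(l - 7*sqrt(2))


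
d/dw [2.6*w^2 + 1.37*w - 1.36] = 5.2*w + 1.37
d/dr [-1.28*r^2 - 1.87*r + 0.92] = -2.56*r - 1.87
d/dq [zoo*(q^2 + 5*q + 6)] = zoo*(q + 1)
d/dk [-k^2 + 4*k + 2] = 4 - 2*k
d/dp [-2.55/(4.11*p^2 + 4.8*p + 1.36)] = (20.961*p + 12.24)/(4.11*p^2 + 4.8*p + 1.36)^2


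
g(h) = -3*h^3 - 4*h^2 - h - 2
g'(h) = -9*h^2 - 8*h - 1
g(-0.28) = -1.97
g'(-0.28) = 0.53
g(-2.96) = 43.72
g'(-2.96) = -56.17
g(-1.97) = 7.38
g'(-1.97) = -20.17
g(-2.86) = 38.32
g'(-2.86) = -51.74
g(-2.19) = 12.52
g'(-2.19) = -26.64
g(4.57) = -376.44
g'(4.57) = -225.52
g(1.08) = -11.52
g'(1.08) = -20.14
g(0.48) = -3.73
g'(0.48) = -6.91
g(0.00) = -2.00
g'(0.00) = -1.00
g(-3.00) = 46.00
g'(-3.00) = -58.00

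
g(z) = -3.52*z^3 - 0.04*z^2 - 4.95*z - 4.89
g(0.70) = -9.58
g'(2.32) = -61.97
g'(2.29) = -60.51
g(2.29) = -58.71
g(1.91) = -39.02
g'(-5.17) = -286.79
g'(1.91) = -43.63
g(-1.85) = 26.42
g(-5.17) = 506.06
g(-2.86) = 91.29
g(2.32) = -60.54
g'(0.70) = -10.18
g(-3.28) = 135.13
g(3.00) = -115.14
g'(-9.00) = -859.59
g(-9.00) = 2602.50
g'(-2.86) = -91.10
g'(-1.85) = -40.94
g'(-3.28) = -118.30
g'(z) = -10.56*z^2 - 0.08*z - 4.95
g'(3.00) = -100.23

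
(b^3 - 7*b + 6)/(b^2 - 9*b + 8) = (b^2 + b - 6)/(b - 8)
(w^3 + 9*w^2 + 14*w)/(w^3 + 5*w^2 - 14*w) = (w + 2)/(w - 2)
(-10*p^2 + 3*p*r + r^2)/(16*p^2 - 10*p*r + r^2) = (-5*p - r)/(8*p - r)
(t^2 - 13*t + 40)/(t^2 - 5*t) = (t - 8)/t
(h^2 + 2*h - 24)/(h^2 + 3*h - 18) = (h - 4)/(h - 3)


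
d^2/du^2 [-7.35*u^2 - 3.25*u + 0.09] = -14.7000000000000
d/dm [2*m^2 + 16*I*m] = 4*m + 16*I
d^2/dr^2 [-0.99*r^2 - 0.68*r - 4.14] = -1.98000000000000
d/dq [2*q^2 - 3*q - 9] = 4*q - 3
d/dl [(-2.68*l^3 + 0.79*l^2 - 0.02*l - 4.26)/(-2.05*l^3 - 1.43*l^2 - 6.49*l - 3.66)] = (5.4519*l^4 + 34.7044*l^3 - 1.92829999999999*l^2 - 17.9664*l - 27.5742)/(4.2025*l^6 + 5.863*l^5 + 28.6539*l^4 + 33.5674*l^3 + 52.5877*l^2 + 47.5068*l + 13.3956)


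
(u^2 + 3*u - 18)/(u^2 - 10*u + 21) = (u + 6)/(u - 7)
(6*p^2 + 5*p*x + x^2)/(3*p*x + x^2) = (2*p + x)/x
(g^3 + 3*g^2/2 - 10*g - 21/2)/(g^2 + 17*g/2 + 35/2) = (g^2 - 2*g - 3)/(g + 5)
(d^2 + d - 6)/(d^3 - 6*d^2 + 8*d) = (d + 3)/(d*(d - 4))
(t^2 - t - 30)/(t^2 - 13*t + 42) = (t + 5)/(t - 7)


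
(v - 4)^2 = v^2 - 8*v + 16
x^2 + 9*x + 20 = (x + 4)*(x + 5)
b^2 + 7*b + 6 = (b + 1)*(b + 6)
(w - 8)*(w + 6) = w^2 - 2*w - 48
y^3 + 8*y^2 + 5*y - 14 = (y - 1)*(y + 2)*(y + 7)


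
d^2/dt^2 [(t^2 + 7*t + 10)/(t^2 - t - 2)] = 8*(2*t^3 + 9*t^2 + 3*t + 5)/(t^6 - 3*t^5 - 3*t^4 + 11*t^3 + 6*t^2 - 12*t - 8)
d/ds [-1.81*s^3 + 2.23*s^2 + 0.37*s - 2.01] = -5.43*s^2 + 4.46*s + 0.37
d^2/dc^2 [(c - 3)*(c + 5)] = 2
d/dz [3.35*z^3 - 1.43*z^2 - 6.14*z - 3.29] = 10.05*z^2 - 2.86*z - 6.14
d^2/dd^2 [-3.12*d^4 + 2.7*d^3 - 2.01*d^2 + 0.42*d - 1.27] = -37.44*d^2 + 16.2*d - 4.02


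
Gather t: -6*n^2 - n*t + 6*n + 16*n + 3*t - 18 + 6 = -6*n^2 + 22*n + t*(3 - n) - 12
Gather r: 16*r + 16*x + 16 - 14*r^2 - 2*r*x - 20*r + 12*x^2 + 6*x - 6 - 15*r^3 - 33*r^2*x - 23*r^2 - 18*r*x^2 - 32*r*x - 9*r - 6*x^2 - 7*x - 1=-15*r^3 + r^2*(-33*x - 37) + r*(-18*x^2 - 34*x - 13) + 6*x^2 + 15*x + 9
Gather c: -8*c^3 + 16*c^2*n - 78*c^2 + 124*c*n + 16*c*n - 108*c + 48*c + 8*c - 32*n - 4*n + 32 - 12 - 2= -8*c^3 + c^2*(16*n - 78) + c*(140*n - 52) - 36*n + 18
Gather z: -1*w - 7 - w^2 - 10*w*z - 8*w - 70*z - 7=-w^2 - 9*w + z*(-10*w - 70) - 14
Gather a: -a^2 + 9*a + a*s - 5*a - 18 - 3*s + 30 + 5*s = -a^2 + a*(s + 4) + 2*s + 12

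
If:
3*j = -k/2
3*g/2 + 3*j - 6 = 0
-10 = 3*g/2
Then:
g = -20/3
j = 16/3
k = -32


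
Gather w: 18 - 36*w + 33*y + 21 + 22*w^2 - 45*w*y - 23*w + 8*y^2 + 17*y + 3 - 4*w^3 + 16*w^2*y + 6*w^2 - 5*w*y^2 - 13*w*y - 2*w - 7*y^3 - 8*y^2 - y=-4*w^3 + w^2*(16*y + 28) + w*(-5*y^2 - 58*y - 61) - 7*y^3 + 49*y + 42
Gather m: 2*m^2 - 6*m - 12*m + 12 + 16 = 2*m^2 - 18*m + 28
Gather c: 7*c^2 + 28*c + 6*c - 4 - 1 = 7*c^2 + 34*c - 5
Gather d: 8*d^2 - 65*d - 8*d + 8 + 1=8*d^2 - 73*d + 9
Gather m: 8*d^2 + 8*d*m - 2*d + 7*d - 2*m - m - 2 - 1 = 8*d^2 + 5*d + m*(8*d - 3) - 3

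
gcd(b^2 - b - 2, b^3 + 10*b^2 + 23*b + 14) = b + 1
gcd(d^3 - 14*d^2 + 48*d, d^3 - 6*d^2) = d^2 - 6*d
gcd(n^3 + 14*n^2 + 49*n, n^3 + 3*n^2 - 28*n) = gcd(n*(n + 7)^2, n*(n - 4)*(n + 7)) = n^2 + 7*n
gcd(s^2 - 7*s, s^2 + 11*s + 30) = 1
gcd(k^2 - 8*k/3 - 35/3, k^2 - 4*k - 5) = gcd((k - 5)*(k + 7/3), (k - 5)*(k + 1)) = k - 5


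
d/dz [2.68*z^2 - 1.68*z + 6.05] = 5.36*z - 1.68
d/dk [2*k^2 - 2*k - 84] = 4*k - 2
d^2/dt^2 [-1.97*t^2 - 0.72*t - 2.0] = -3.94000000000000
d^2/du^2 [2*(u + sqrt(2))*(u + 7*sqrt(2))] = 4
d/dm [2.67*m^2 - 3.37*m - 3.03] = 5.34*m - 3.37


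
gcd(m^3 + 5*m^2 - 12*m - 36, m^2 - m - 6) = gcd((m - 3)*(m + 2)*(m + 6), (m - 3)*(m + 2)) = m^2 - m - 6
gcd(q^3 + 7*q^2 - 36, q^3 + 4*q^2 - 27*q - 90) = q^2 + 9*q + 18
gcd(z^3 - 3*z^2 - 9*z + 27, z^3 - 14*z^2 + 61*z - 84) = z - 3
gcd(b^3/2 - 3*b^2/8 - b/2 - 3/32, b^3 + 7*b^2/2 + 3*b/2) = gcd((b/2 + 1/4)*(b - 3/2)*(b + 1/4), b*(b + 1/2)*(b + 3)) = b + 1/2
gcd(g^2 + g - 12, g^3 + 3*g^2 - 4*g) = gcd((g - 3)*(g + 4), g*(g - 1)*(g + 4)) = g + 4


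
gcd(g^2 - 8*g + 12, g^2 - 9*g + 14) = g - 2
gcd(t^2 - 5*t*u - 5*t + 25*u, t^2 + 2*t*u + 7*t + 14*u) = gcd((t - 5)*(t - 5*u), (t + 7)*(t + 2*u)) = 1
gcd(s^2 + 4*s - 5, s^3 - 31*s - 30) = s + 5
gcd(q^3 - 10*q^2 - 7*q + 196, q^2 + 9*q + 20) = q + 4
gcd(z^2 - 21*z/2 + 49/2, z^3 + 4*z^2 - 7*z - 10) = 1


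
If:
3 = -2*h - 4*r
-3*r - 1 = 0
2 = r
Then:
No Solution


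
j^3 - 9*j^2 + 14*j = j*(j - 7)*(j - 2)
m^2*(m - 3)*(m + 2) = m^4 - m^3 - 6*m^2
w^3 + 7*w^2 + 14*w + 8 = (w + 1)*(w + 2)*(w + 4)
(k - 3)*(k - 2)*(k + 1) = k^3 - 4*k^2 + k + 6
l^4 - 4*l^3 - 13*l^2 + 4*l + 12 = (l - 6)*(l - 1)*(l + 1)*(l + 2)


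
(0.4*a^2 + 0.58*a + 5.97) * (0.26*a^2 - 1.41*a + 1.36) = 0.104*a^4 - 0.4132*a^3 + 1.2784*a^2 - 7.6289*a + 8.1192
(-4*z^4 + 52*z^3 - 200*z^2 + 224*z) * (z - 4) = -4*z^5 + 68*z^4 - 408*z^3 + 1024*z^2 - 896*z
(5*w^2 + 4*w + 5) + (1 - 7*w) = 5*w^2 - 3*w + 6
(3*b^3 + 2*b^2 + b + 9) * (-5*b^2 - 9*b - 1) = -15*b^5 - 37*b^4 - 26*b^3 - 56*b^2 - 82*b - 9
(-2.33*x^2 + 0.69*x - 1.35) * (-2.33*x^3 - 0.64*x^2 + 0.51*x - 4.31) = 5.4289*x^5 - 0.1165*x^4 + 1.5156*x^3 + 11.2582*x^2 - 3.6624*x + 5.8185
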